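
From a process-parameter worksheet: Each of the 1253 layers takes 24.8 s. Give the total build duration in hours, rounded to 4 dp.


t = 1253 * 24.8 / 3600 = 8.6318 hrs


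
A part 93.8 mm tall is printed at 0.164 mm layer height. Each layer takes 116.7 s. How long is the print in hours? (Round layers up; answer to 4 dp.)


Layers = ceil(93.8/0.164) = 572
t = 572 * 116.7 / 3600 = 18.5423 hrs


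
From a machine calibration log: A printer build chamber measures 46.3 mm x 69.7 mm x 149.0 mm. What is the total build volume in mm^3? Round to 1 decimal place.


V = 46.3 * 69.7 * 149.0 = 480839.4 mm^3


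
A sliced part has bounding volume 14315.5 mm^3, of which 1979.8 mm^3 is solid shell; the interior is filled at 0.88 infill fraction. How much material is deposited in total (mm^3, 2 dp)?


V_infill = (14315.5 - 1979.8) * 0.88 = 10855.42
V_total = 1979.8 + 10855.42 = 12835.22 mm^3


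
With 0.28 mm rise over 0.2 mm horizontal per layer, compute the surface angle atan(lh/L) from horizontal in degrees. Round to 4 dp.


angle = atan(0.28/0.2) = 54.4623 degrees


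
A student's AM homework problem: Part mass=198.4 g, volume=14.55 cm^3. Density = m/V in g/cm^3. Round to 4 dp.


rho = 198.4 / 14.55 = 13.6357 g/cm^3


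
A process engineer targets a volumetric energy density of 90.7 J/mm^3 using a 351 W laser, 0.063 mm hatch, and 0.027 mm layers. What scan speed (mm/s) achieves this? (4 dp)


v = 351 / (90.7*0.063*0.027) = 2275.0739 mm/s


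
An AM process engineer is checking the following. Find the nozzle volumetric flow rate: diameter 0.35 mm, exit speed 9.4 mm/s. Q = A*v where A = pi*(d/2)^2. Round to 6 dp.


A = pi*(0.35/2)^2 = 0.09621128 mm^2
Q = 0.09621128 * 9.4 = 0.904386 mm^3/s


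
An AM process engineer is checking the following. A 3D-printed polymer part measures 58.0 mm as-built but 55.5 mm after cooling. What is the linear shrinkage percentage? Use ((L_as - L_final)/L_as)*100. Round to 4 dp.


Shrinkage = ((58.0-55.5)/58.0)*100 = 4.3103 %


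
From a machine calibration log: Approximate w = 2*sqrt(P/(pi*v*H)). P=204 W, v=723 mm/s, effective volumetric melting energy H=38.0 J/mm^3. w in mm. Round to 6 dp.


w = 2*sqrt(204/(pi*723*38.0)) = 0.097232 mm


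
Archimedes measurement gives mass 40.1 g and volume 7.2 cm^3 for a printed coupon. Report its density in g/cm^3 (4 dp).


rho = 40.1 / 7.2 = 5.5694 g/cm^3


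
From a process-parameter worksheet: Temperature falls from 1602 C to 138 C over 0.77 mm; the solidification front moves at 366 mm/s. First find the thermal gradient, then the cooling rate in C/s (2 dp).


G = (1602-138)/0.77 = 1901.2987013 C/mm
CR = 1901.2987013 * 366 = 695875.32 C/s


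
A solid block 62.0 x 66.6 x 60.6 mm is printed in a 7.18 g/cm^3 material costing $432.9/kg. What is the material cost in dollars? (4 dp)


V = 62.0 * 66.6 * 60.6 = 250229.52 mm^3 = 250.22952 cm^3
Mass = 250.22952 * 7.18 / 1000 = 1.79664795 kg
Cost = 1.79664795 * 432.9 = 777.7689 $


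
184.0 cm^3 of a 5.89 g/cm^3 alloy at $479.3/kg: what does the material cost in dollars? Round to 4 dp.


Mass = 184.0*5.89/1000 = 1.08376 kg
Cost = 1.08376 * 479.3 = 519.4462 $


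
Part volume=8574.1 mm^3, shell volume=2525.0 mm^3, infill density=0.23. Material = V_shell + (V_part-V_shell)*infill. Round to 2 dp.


V_infill = (8574.1 - 2525.0) * 0.23 = 1391.29
V_total = 2525.0 + 1391.29 = 3916.29 mm^3


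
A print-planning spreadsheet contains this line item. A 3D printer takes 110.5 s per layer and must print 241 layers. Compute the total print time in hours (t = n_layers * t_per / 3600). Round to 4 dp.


t = 241 * 110.5 / 3600 = 7.3974 hrs


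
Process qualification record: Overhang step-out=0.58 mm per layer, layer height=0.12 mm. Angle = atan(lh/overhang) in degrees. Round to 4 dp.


angle = atan(0.12/0.58) = 11.6894 degrees


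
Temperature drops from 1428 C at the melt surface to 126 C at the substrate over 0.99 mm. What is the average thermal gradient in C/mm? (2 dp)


G = (1428-126)/0.99 = 1315.15 C/mm


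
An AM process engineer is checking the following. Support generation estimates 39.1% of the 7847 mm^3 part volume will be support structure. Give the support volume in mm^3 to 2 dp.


V_support = 7847 * 0.391 = 3068.18 mm^3


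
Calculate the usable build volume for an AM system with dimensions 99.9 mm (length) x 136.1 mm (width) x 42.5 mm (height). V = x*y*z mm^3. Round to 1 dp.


V = 99.9 * 136.1 * 42.5 = 577846.6 mm^3


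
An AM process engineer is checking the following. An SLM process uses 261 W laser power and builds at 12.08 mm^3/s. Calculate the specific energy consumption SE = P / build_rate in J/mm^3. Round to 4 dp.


SE = 261 / 12.08 = 21.606 J/mm^3


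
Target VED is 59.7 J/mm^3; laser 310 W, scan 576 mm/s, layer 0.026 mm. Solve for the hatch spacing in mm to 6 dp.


h = 310 / (59.7*576*0.026) = 0.34673 mm


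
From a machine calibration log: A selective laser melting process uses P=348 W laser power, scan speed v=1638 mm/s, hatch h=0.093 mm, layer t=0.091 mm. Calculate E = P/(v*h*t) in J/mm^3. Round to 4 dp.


E = 348 / (1638*0.093*0.091) = 25.1039 J/mm^3


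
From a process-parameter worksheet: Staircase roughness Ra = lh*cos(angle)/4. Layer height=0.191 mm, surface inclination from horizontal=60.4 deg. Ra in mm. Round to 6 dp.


Ra = 0.191 * cos(60.4) / 4 = 0.023586 mm


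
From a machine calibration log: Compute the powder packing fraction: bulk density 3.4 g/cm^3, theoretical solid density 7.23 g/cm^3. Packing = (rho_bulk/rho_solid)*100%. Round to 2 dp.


Packing = (3.4/7.23)*100 = 47.03 %


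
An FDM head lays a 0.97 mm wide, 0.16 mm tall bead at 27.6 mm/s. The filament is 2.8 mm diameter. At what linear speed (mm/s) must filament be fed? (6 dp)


Q = 0.97 * 0.16 * 27.6 = 4.28352 mm^3/s
A_fil = pi*(2.8/2)^2 = 6.1575216 mm^2
v_feed = 4.28352 / 6.1575216 = 0.695657 mm/s


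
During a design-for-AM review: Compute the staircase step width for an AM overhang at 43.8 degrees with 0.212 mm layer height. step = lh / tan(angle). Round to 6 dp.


step = 0.212 / tan(43.8) = 0.221072 mm


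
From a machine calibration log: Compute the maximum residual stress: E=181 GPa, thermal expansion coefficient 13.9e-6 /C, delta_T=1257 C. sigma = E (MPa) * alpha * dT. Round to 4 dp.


sigma = 181*1000 * 13.9e-6 * 1257 = 3162.4863 MPa


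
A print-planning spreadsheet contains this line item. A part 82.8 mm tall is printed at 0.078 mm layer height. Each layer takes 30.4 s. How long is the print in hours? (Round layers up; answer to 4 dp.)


Layers = ceil(82.8/0.078) = 1062
t = 1062 * 30.4 / 3600 = 8.968 hrs


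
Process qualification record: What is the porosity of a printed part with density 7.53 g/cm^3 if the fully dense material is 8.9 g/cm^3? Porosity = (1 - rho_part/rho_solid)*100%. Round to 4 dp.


Porosity = (1-7.53/8.9)*100 = 15.3933 %


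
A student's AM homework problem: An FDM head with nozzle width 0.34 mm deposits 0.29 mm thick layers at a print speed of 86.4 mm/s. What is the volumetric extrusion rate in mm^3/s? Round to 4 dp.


Rate = 0.34 * 0.29 * 86.4 = 8.519 mm^3/s


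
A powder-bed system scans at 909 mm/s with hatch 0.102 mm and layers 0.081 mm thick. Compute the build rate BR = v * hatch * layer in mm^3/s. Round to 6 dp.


Rate = 909 * 0.102 * 0.081 = 7.510158 mm^3/s


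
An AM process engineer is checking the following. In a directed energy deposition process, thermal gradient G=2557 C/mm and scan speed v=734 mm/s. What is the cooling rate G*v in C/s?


CR = 2557 * 734 = 1876838 C/s


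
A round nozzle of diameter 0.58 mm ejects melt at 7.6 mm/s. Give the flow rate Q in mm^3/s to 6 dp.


A = pi*(0.58/2)^2 = 0.26420794 mm^2
Q = 0.26420794 * 7.6 = 2.00798 mm^3/s


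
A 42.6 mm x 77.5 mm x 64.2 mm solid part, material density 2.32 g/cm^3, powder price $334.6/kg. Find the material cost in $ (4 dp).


V = 42.6 * 77.5 * 64.2 = 211956.3 mm^3 = 211.9563 cm^3
Mass = 211.9563 * 2.32 / 1000 = 0.49173862 kg
Cost = 0.49173862 * 334.6 = 164.5357 $


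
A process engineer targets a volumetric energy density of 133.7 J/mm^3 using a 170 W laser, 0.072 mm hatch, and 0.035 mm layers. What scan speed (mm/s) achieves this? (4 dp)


v = 170 / (133.7*0.072*0.035) = 504.5648 mm/s


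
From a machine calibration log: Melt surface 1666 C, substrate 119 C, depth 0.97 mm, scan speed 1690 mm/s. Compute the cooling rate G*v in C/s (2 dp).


G = (1666-119)/0.97 = 1594.84536082 C/mm
CR = 1594.84536082 * 1690 = 2695288.66 C/s


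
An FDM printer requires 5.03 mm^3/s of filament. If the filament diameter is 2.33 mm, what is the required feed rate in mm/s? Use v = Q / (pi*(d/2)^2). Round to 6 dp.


A = pi*(2.33/2)^2 = 4.263848
v = 5.03 / 4.263848 = 1.179686 mm/s


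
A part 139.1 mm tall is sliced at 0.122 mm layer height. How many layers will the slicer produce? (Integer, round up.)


Layers = ceil(139.1/0.122) = 1141


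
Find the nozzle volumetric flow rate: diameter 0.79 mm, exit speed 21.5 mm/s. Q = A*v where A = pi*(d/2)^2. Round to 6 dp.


A = pi*(0.79/2)^2 = 0.49016699 mm^2
Q = 0.49016699 * 21.5 = 10.53859 mm^3/s


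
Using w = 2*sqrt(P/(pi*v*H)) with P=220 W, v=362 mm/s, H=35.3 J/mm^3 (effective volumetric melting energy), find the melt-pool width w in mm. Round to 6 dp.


w = 2*sqrt(220/(pi*362*35.3)) = 0.148056 mm


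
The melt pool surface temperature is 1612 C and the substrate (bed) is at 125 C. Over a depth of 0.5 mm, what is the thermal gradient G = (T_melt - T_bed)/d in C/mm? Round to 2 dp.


G = (1612-125)/0.5 = 2974.0 C/mm


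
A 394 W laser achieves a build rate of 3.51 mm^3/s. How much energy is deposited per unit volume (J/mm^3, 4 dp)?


SE = 394 / 3.51 = 112.2507 J/mm^3


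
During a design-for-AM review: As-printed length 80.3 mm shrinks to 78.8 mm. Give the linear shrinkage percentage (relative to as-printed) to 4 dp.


Shrinkage = ((80.3-78.8)/80.3)*100 = 1.868 %


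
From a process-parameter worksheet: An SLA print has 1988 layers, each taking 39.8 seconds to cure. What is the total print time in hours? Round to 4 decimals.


t = 1988 * 39.8 / 3600 = 21.9784 hrs


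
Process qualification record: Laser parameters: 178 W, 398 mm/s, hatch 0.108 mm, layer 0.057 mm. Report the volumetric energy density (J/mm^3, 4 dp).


E = 178 / (398*0.108*0.057) = 72.6505 J/mm^3


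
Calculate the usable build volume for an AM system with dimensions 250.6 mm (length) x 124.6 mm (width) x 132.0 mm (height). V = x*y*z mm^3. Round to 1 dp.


V = 250.6 * 124.6 * 132.0 = 4121668.3 mm^3


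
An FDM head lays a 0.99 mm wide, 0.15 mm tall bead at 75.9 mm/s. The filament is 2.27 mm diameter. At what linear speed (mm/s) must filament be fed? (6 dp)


Q = 0.99 * 0.15 * 75.9 = 11.27115 mm^3/s
A_fil = pi*(2.27/2)^2 = 4.0470782 mm^2
v_feed = 11.27115 / 4.0470782 = 2.785009 mm/s


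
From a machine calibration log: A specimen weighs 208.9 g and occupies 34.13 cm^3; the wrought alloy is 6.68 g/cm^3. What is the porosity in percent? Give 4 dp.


rho_part = 208.9 / 34.13 = 6.12071491 g/cm^3
Porosity = (1 - 6.12071491/6.68)*100 = 8.3725 %


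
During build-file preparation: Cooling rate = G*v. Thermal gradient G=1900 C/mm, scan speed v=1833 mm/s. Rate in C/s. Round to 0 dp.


CR = 1900 * 1833 = 3482700 C/s


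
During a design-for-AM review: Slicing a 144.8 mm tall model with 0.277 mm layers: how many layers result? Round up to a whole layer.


Layers = ceil(144.8/0.277) = 523


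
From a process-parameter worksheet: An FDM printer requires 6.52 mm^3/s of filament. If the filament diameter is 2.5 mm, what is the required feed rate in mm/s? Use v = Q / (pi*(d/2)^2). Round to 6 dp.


A = pi*(2.5/2)^2 = 4.908739
v = 6.52 / 4.908739 = 1.328243 mm/s


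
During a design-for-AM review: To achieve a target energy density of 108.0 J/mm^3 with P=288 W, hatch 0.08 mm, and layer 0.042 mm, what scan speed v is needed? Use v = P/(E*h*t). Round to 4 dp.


v = 288 / (108.0*0.08*0.042) = 793.6508 mm/s


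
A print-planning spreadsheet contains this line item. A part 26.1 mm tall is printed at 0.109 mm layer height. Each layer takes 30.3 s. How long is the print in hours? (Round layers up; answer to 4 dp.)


Layers = ceil(26.1/0.109) = 240
t = 240 * 30.3 / 3600 = 2.02 hrs


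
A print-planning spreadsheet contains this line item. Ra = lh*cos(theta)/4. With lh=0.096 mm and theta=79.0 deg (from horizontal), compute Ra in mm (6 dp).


Ra = 0.096 * cos(79.0) / 4 = 0.004579 mm


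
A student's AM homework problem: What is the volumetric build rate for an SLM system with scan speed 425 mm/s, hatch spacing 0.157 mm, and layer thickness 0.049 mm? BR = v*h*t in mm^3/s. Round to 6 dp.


Rate = 425 * 0.157 * 0.049 = 3.269525 mm^3/s


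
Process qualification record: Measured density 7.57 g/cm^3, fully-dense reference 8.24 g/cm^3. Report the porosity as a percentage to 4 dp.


Porosity = (1-7.57/8.24)*100 = 8.1311 %


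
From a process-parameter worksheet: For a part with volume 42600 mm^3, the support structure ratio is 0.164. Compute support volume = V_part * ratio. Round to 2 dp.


V_support = 42600 * 0.164 = 6986.4 mm^3


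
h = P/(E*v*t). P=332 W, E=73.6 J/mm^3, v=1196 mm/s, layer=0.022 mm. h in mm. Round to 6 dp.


h = 332 / (73.6*1196*0.022) = 0.171438 mm


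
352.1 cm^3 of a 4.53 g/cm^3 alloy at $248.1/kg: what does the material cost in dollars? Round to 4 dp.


Mass = 352.1*4.53/1000 = 1.595013 kg
Cost = 1.595013 * 248.1 = 395.7227 $


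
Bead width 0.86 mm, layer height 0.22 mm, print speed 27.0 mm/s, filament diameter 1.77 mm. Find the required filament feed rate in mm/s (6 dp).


Q = 0.86 * 0.22 * 27.0 = 5.1084 mm^3/s
A_fil = pi*(1.77/2)^2 = 2.46057391 mm^2
v_feed = 5.1084 / 2.46057391 = 2.076101 mm/s


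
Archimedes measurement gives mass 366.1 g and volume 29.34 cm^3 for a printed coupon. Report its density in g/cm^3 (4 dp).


rho = 366.1 / 29.34 = 12.4778 g/cm^3


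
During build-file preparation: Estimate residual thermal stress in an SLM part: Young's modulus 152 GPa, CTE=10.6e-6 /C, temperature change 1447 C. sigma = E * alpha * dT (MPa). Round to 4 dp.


sigma = 152*1000 * 10.6e-6 * 1447 = 2331.4064 MPa


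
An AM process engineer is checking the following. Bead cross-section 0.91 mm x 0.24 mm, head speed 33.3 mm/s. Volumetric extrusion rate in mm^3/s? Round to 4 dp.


Rate = 0.91 * 0.24 * 33.3 = 7.2727 mm^3/s


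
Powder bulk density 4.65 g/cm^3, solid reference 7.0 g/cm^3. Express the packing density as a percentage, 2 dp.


Packing = (4.65/7.0)*100 = 66.43 %


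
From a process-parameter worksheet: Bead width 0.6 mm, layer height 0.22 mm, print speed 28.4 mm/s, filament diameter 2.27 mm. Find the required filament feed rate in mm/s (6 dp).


Q = 0.6 * 0.22 * 28.4 = 3.7488 mm^3/s
A_fil = pi*(2.27/2)^2 = 4.0470782 mm^2
v_feed = 3.7488 / 4.0470782 = 0.926298 mm/s


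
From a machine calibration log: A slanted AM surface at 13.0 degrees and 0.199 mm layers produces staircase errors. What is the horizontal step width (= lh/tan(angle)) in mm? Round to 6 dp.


step = 0.199 / tan(13.0) = 0.861964 mm


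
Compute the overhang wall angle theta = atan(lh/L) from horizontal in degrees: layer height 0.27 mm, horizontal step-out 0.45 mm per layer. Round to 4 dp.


angle = atan(0.27/0.45) = 30.9638 degrees


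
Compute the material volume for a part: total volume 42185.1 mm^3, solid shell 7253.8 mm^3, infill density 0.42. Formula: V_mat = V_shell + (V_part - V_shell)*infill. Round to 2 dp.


V_infill = (42185.1 - 7253.8) * 0.42 = 14671.15
V_total = 7253.8 + 14671.15 = 21924.95 mm^3


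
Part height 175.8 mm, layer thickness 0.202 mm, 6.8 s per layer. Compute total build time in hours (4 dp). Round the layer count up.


Layers = ceil(175.8/0.202) = 871
t = 871 * 6.8 / 3600 = 1.6452 hrs


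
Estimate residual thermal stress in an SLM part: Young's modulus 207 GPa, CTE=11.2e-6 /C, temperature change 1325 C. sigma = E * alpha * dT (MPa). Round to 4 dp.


sigma = 207*1000 * 11.2e-6 * 1325 = 3071.88 MPa


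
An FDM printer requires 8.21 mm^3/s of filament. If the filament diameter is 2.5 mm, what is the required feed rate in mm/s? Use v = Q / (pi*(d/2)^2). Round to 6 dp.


A = pi*(2.5/2)^2 = 4.908739
v = 8.21 / 4.908739 = 1.672527 mm/s


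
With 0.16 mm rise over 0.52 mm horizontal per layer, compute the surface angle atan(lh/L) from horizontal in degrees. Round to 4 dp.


angle = atan(0.16/0.52) = 17.1027 degrees


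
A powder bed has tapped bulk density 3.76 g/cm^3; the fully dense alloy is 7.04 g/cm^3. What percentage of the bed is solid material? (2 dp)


Packing = (3.76/7.04)*100 = 53.41 %


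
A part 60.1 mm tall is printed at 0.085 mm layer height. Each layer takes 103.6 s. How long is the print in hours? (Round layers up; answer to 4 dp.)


Layers = ceil(60.1/0.085) = 708
t = 708 * 103.6 / 3600 = 20.3747 hrs


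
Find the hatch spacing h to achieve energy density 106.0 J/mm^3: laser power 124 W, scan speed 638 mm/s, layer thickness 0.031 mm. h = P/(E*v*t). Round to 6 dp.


h = 124 / (106.0*638*0.031) = 0.059147 mm


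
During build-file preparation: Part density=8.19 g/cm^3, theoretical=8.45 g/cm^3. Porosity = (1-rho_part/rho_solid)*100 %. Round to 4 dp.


Porosity = (1-8.19/8.45)*100 = 3.0769 %


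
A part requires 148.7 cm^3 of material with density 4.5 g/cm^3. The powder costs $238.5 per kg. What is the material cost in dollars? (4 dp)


Mass = 148.7*4.5/1000 = 0.66915 kg
Cost = 0.66915 * 238.5 = 159.5923 $


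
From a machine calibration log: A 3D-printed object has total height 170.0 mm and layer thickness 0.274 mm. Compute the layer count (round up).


Layers = ceil(170.0/0.274) = 621


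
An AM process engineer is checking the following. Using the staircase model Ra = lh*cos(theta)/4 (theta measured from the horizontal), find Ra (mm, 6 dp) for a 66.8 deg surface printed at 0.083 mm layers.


Ra = 0.083 * cos(66.8) / 4 = 0.008174 mm


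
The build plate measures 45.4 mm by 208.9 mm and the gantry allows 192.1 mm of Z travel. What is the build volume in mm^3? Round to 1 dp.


V = 45.4 * 208.9 * 192.1 = 1821887.9 mm^3


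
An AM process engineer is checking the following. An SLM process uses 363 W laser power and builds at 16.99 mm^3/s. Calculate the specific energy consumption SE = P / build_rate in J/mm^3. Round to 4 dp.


SE = 363 / 16.99 = 21.3655 J/mm^3


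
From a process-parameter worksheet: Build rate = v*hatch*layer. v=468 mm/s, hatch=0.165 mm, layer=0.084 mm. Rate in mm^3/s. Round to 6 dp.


Rate = 468 * 0.165 * 0.084 = 6.48648 mm^3/s


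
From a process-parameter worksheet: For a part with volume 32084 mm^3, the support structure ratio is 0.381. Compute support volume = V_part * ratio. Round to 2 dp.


V_support = 32084 * 0.381 = 12224.0 mm^3


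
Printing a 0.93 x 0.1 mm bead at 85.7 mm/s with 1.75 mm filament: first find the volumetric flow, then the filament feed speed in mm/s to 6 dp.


Q = 0.93 * 0.1 * 85.7 = 7.9701 mm^3/s
A_fil = pi*(1.75/2)^2 = 2.40528188 mm^2
v_feed = 7.9701 / 2.40528188 = 3.313583 mm/s


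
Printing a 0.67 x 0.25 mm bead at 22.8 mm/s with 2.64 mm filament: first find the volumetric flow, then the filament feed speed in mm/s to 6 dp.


Q = 0.67 * 0.25 * 22.8 = 3.819 mm^3/s
A_fil = pi*(2.64/2)^2 = 5.47391104 mm^2
v_feed = 3.819 / 5.47391104 = 0.697673 mm/s


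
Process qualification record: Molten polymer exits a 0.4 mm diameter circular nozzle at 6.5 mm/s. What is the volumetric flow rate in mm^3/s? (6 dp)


A = pi*(0.4/2)^2 = 0.12566371 mm^2
Q = 0.12566371 * 6.5 = 0.816814 mm^3/s


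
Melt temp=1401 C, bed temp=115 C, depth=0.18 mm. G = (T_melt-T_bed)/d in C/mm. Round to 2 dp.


G = (1401-115)/0.18 = 7144.44 C/mm


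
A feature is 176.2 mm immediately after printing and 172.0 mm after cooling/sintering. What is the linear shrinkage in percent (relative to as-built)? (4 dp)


Shrinkage = ((176.2-172.0)/176.2)*100 = 2.3837 %


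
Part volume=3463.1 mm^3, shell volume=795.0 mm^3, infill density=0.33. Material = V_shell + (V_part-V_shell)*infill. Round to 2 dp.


V_infill = (3463.1 - 795.0) * 0.33 = 880.47
V_total = 795.0 + 880.47 = 1675.47 mm^3


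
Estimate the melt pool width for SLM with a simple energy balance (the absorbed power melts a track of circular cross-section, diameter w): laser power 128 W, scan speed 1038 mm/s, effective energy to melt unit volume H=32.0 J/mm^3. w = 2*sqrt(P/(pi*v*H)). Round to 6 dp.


w = 2*sqrt(128/(pi*1038*32.0)) = 0.070046 mm


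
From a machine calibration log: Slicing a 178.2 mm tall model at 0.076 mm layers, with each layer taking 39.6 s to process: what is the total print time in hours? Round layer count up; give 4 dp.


Layers = ceil(178.2/0.076) = 2345
t = 2345 * 39.6 / 3600 = 25.795 hrs


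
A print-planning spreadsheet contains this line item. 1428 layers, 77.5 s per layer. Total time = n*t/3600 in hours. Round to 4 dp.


t = 1428 * 77.5 / 3600 = 30.7417 hrs


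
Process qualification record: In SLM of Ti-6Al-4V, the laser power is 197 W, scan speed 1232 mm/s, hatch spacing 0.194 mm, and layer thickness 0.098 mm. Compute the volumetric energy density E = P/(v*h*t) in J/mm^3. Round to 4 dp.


E = 197 / (1232*0.194*0.098) = 8.4106 J/mm^3


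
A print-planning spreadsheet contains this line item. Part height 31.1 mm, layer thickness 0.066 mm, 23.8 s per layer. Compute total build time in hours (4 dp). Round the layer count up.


Layers = ceil(31.1/0.066) = 472
t = 472 * 23.8 / 3600 = 3.1204 hrs


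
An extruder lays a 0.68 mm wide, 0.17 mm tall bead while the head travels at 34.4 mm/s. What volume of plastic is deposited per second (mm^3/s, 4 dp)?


Rate = 0.68 * 0.17 * 34.4 = 3.9766 mm^3/s


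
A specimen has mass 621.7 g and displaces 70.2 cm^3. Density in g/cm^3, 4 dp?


rho = 621.7 / 70.2 = 8.8561 g/cm^3


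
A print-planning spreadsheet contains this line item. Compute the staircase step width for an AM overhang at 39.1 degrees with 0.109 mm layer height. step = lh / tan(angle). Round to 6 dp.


step = 0.109 / tan(39.1) = 0.134124 mm


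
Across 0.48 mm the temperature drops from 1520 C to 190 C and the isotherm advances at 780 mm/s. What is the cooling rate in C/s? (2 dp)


G = (1520-190)/0.48 = 2770.83333333 C/mm
CR = 2770.83333333 * 780 = 2161250.0 C/s


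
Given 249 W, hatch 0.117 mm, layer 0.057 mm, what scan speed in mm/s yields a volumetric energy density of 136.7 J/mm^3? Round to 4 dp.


v = 249 / (136.7*0.117*0.057) = 273.1304 mm/s


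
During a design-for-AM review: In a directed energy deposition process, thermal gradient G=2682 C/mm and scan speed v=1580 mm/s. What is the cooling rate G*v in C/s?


CR = 2682 * 1580 = 4237560 C/s


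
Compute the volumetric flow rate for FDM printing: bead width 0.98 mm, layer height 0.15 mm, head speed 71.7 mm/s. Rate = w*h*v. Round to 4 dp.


Rate = 0.98 * 0.15 * 71.7 = 10.5399 mm^3/s


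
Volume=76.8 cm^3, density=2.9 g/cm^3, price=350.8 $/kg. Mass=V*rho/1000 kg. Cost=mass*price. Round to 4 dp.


Mass = 76.8*2.9/1000 = 0.22272 kg
Cost = 0.22272 * 350.8 = 78.1302 $


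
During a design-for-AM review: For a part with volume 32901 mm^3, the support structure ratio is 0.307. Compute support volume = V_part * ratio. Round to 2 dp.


V_support = 32901 * 0.307 = 10100.61 mm^3


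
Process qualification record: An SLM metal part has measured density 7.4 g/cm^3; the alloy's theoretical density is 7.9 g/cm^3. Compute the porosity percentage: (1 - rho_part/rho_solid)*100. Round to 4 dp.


Porosity = (1-7.4/7.9)*100 = 6.3291 %


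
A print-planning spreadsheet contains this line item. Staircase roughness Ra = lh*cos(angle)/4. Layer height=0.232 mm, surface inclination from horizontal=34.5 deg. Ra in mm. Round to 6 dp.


Ra = 0.232 * cos(34.5) / 4 = 0.047799 mm


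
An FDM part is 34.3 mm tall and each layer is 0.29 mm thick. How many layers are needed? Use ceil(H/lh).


Layers = ceil(34.3/0.29) = 119


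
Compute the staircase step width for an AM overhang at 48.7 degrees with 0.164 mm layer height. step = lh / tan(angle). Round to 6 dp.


step = 0.164 / tan(48.7) = 0.144078 mm


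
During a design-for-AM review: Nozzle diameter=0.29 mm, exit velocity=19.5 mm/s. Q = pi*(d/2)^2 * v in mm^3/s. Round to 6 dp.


A = pi*(0.29/2)^2 = 0.06605199 mm^2
Q = 0.06605199 * 19.5 = 1.288014 mm^3/s


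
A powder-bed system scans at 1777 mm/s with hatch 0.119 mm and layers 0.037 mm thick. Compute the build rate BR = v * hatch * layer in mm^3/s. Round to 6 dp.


Rate = 1777 * 0.119 * 0.037 = 7.824131 mm^3/s


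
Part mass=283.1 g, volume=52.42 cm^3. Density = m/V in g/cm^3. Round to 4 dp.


rho = 283.1 / 52.42 = 5.4006 g/cm^3


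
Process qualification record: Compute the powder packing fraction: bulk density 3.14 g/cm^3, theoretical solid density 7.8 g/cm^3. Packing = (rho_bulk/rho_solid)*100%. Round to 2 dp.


Packing = (3.14/7.8)*100 = 40.26 %


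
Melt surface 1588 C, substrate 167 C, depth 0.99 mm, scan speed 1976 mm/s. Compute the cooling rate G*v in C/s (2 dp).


G = (1588-167)/0.99 = 1435.35353535 C/mm
CR = 1435.35353535 * 1976 = 2836258.59 C/s


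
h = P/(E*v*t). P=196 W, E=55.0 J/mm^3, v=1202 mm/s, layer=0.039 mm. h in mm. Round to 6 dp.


h = 196 / (55.0*1202*0.039) = 0.076019 mm


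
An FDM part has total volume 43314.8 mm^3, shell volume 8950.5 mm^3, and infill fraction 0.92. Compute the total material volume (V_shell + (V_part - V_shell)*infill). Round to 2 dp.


V_infill = (43314.8 - 8950.5) * 0.92 = 31615.16
V_total = 8950.5 + 31615.16 = 40565.66 mm^3


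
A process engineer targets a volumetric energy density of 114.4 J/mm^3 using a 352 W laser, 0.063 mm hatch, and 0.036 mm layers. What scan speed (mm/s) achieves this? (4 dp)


v = 352 / (114.4*0.063*0.036) = 1356.668 mm/s


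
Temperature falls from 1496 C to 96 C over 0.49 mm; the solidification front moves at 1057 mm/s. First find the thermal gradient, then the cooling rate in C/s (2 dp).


G = (1496-96)/0.49 = 2857.14285714 C/mm
CR = 2857.14285714 * 1057 = 3020000.0 C/s


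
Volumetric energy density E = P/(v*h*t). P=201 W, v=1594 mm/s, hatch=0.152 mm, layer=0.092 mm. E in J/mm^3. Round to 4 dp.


E = 201 / (1594*0.152*0.092) = 9.0173 J/mm^3


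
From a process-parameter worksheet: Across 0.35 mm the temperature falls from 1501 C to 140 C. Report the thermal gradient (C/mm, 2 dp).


G = (1501-140)/0.35 = 3888.57 C/mm


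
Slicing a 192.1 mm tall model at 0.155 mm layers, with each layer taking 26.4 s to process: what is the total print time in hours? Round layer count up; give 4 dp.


Layers = ceil(192.1/0.155) = 1240
t = 1240 * 26.4 / 3600 = 9.0933 hrs


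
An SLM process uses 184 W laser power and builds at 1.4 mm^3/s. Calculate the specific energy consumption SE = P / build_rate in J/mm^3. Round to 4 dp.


SE = 184 / 1.4 = 131.4286 J/mm^3


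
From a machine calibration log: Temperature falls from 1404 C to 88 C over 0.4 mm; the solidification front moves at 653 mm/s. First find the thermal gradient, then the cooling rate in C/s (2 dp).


G = (1404-88)/0.4 = 3290.0 C/mm
CR = 3290.0 * 653 = 2148370.0 C/s


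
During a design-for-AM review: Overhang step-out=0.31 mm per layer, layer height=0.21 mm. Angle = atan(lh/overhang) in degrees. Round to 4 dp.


angle = atan(0.21/0.31) = 34.1145 degrees


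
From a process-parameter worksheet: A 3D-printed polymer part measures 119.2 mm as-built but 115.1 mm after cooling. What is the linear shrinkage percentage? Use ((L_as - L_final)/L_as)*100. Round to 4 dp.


Shrinkage = ((119.2-115.1)/119.2)*100 = 3.4396 %


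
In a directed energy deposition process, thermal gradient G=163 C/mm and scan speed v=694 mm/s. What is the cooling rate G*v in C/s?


CR = 163 * 694 = 113122 C/s


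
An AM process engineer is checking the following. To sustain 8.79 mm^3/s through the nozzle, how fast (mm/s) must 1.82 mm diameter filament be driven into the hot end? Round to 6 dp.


A = pi*(1.82/2)^2 = 2.601553
v = 8.79 / 2.601553 = 3.378751 mm/s


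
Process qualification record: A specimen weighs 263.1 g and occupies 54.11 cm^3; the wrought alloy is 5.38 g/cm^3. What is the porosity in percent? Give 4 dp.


rho_part = 263.1 / 54.11 = 4.8623175 g/cm^3
Porosity = (1 - 4.8623175/5.38)*100 = 9.6224 %


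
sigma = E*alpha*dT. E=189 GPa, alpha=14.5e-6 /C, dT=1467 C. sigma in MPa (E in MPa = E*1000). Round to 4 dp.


sigma = 189*1000 * 14.5e-6 * 1467 = 4020.3135 MPa


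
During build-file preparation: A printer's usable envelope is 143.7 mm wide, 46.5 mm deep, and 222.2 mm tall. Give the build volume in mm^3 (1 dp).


V = 143.7 * 46.5 * 222.2 = 1484751.5 mm^3


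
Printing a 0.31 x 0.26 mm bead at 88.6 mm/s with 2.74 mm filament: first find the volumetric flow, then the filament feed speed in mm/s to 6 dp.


Q = 0.31 * 0.26 * 88.6 = 7.14116 mm^3/s
A_fil = pi*(2.74/2)^2 = 5.89645525 mm^2
v_feed = 7.14116 / 5.89645525 = 1.211094 mm/s


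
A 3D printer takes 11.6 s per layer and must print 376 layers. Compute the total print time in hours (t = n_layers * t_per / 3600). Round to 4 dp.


t = 376 * 11.6 / 3600 = 1.2116 hrs


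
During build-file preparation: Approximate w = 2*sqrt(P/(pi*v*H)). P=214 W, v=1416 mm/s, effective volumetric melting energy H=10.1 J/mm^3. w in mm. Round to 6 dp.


w = 2*sqrt(214/(pi*1416*10.1)) = 0.138029 mm


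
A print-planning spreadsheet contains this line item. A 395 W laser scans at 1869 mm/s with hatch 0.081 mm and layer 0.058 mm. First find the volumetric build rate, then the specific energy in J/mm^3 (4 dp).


Build rate = 1869 * 0.081 * 0.058 = 8.780562 mm^3/s
SE = 395 / 8.780562 = 44.9857 J/mm^3


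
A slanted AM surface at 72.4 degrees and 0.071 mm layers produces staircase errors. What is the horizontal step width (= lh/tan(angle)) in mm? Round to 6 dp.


step = 0.071 / tan(72.4) = 0.022523 mm


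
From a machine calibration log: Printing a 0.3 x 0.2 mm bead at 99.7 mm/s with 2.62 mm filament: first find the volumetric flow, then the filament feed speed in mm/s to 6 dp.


Q = 0.3 * 0.2 * 99.7 = 5.982 mm^3/s
A_fil = pi*(2.62/2)^2 = 5.39128715 mm^2
v_feed = 5.982 / 5.39128715 = 1.109568 mm/s


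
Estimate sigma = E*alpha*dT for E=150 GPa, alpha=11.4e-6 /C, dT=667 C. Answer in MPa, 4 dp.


sigma = 150*1000 * 11.4e-6 * 667 = 1140.57 MPa


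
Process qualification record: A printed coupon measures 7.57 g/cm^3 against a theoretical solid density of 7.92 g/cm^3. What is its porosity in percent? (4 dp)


Porosity = (1-7.57/7.92)*100 = 4.4192 %


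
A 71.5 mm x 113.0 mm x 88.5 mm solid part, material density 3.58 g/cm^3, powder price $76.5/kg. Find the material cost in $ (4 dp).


V = 71.5 * 113.0 * 88.5 = 715035.75 mm^3 = 715.03575 cm^3
Mass = 715.03575 * 3.58 / 1000 = 2.55982799 kg
Cost = 2.55982799 * 76.5 = 195.8268 $


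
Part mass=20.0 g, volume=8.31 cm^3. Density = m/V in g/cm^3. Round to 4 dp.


rho = 20.0 / 8.31 = 2.4067 g/cm^3


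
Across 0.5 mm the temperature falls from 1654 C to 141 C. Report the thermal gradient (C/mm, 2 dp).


G = (1654-141)/0.5 = 3026.0 C/mm


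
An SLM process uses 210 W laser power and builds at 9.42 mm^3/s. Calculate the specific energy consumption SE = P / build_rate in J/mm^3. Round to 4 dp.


SE = 210 / 9.42 = 22.293 J/mm^3


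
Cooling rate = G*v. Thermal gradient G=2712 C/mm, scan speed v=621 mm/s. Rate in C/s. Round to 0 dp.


CR = 2712 * 621 = 1684152 C/s


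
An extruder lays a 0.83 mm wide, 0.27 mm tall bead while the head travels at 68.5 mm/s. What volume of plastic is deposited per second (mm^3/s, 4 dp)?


Rate = 0.83 * 0.27 * 68.5 = 15.3509 mm^3/s


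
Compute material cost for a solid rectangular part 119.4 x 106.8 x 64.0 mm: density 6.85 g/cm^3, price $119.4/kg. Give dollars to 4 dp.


V = 119.4 * 106.8 * 64.0 = 816122.88 mm^3 = 816.12288 cm^3
Mass = 816.12288 * 6.85 / 1000 = 5.59044173 kg
Cost = 5.59044173 * 119.4 = 667.4987 $


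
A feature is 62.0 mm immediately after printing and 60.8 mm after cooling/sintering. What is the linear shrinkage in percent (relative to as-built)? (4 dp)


Shrinkage = ((62.0-60.8)/62.0)*100 = 1.9355 %


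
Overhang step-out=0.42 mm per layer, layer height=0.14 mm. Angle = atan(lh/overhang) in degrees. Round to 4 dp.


angle = atan(0.14/0.42) = 18.4349 degrees


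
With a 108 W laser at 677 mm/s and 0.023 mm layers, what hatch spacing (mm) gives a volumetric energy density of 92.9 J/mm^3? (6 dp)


h = 108 / (92.9*677*0.023) = 0.074661 mm


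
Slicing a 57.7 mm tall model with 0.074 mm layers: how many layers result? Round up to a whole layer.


Layers = ceil(57.7/0.074) = 780


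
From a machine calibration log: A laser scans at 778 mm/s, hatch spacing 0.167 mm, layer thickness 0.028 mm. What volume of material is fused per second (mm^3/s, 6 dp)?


Rate = 778 * 0.167 * 0.028 = 3.637928 mm^3/s


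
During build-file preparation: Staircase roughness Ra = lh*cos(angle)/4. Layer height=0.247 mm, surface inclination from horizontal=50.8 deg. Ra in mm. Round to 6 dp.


Ra = 0.247 * cos(50.8) / 4 = 0.039028 mm


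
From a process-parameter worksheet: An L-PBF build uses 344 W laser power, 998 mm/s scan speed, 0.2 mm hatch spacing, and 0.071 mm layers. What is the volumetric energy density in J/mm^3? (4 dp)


E = 344 / (998*0.2*0.071) = 24.2739 J/mm^3


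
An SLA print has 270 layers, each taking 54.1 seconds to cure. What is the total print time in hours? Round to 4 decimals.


t = 270 * 54.1 / 3600 = 4.0575 hrs


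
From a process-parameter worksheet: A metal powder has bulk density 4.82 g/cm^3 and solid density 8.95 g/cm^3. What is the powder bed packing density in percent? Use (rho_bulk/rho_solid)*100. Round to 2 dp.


Packing = (4.82/8.95)*100 = 53.85 %


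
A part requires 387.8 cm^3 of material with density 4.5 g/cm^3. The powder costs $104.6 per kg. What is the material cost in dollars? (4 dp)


Mass = 387.8*4.5/1000 = 1.7451 kg
Cost = 1.7451 * 104.6 = 182.5375 $


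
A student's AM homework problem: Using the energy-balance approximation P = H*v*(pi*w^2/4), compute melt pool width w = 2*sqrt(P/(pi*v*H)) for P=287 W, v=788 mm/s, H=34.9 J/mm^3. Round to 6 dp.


w = 2*sqrt(287/(pi*788*34.9)) = 0.115271 mm


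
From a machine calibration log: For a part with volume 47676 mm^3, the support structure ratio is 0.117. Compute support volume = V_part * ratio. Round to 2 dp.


V_support = 47676 * 0.117 = 5578.09 mm^3


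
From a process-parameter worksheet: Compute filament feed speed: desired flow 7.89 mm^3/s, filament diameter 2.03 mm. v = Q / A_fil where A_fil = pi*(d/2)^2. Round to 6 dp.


A = pi*(2.03/2)^2 = 3.236547
v = 7.89 / 3.236547 = 2.437783 mm/s


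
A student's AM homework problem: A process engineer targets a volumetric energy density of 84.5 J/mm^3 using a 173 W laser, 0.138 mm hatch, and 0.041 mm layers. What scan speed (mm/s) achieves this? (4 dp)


v = 173 / (84.5*0.138*0.041) = 361.8482 mm/s


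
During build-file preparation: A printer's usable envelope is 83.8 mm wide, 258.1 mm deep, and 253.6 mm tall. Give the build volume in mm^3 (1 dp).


V = 83.8 * 258.1 * 253.6 = 5485058.6 mm^3


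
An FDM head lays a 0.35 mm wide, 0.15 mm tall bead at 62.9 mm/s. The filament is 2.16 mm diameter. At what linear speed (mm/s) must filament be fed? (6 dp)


Q = 0.35 * 0.15 * 62.9 = 3.30225 mm^3/s
A_fil = pi*(2.16/2)^2 = 3.66435367 mm^2
v_feed = 3.30225 / 3.66435367 = 0.901182 mm/s


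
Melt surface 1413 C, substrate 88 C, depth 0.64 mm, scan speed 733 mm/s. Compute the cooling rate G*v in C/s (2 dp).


G = (1413-88)/0.64 = 2070.3125 C/mm
CR = 2070.3125 * 733 = 1517539.06 C/s


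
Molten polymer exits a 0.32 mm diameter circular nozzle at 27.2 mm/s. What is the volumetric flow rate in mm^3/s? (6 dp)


A = pi*(0.32/2)^2 = 0.08042477 mm^2
Q = 0.08042477 * 27.2 = 2.187554 mm^3/s


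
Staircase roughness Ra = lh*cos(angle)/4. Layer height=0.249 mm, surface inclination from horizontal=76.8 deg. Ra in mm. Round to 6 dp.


Ra = 0.249 * cos(76.8) / 4 = 0.014215 mm


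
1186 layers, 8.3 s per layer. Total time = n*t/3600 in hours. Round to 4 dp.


t = 1186 * 8.3 / 3600 = 2.7344 hrs


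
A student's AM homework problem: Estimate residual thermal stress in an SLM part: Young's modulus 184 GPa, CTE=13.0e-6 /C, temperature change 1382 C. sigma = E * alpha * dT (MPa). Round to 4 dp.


sigma = 184*1000 * 13.0e-6 * 1382 = 3305.744 MPa


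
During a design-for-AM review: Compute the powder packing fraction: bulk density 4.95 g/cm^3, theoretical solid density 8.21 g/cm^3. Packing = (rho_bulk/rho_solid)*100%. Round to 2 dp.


Packing = (4.95/8.21)*100 = 60.29 %


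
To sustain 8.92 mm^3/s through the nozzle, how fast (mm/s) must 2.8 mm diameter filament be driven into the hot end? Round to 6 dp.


A = pi*(2.8/2)^2 = 6.157522
v = 8.92 / 6.157522 = 1.448635 mm/s


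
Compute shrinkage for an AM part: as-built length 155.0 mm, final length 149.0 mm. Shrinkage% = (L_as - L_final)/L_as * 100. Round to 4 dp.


Shrinkage = ((155.0-149.0)/155.0)*100 = 3.871 %


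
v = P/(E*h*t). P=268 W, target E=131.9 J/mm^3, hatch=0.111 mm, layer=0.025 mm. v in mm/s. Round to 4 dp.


v = 268 / (131.9*0.111*0.025) = 732.1954 mm/s


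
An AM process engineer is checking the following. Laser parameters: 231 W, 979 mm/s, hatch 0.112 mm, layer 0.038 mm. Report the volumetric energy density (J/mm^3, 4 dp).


E = 231 / (979*0.112*0.038) = 55.4406 J/mm^3


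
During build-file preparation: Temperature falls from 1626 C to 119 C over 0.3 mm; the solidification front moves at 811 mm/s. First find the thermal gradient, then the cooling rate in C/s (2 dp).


G = (1626-119)/0.3 = 5023.33333333 C/mm
CR = 5023.33333333 * 811 = 4073923.33 C/s


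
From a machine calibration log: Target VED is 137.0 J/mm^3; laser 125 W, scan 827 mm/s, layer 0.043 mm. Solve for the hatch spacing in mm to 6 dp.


h = 125 / (137.0*827*0.043) = 0.025658 mm


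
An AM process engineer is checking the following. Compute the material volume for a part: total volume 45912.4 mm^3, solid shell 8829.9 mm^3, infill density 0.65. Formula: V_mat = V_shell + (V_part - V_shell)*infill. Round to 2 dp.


V_infill = (45912.4 - 8829.9) * 0.65 = 24103.63
V_total = 8829.9 + 24103.63 = 32933.53 mm^3


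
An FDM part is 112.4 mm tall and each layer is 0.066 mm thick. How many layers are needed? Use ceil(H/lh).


Layers = ceil(112.4/0.066) = 1704


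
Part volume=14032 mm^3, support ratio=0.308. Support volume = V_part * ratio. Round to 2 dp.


V_support = 14032 * 0.308 = 4321.86 mm^3


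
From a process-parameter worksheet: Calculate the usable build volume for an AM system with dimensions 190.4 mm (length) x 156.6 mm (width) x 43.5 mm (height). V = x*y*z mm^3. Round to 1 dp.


V = 190.4 * 156.6 * 43.5 = 1297023.8 mm^3


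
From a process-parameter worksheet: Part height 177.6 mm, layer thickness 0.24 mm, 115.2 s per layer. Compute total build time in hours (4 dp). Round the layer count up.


Layers = ceil(177.6/0.24) = 740
t = 740 * 115.2 / 3600 = 23.68 hrs


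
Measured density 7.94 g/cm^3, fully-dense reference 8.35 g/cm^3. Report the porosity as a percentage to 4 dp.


Porosity = (1-7.94/8.35)*100 = 4.9102 %


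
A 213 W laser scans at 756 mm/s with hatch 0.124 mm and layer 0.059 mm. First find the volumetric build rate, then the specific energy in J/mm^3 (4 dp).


Build rate = 756 * 0.124 * 0.059 = 5.530896 mm^3/s
SE = 213 / 5.530896 = 38.5109 J/mm^3
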